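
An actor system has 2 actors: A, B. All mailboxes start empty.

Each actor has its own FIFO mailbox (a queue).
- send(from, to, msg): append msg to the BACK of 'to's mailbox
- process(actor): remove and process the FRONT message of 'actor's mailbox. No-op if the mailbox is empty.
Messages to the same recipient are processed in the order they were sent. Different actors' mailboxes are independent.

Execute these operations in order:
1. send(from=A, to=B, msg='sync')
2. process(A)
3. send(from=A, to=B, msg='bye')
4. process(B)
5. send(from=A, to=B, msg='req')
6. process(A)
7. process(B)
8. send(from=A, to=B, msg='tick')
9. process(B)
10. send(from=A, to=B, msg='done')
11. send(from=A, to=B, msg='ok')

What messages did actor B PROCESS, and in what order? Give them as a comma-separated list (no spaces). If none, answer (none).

Answer: sync,bye,req

Derivation:
After 1 (send(from=A, to=B, msg='sync')): A:[] B:[sync]
After 2 (process(A)): A:[] B:[sync]
After 3 (send(from=A, to=B, msg='bye')): A:[] B:[sync,bye]
After 4 (process(B)): A:[] B:[bye]
After 5 (send(from=A, to=B, msg='req')): A:[] B:[bye,req]
After 6 (process(A)): A:[] B:[bye,req]
After 7 (process(B)): A:[] B:[req]
After 8 (send(from=A, to=B, msg='tick')): A:[] B:[req,tick]
After 9 (process(B)): A:[] B:[tick]
After 10 (send(from=A, to=B, msg='done')): A:[] B:[tick,done]
After 11 (send(from=A, to=B, msg='ok')): A:[] B:[tick,done,ok]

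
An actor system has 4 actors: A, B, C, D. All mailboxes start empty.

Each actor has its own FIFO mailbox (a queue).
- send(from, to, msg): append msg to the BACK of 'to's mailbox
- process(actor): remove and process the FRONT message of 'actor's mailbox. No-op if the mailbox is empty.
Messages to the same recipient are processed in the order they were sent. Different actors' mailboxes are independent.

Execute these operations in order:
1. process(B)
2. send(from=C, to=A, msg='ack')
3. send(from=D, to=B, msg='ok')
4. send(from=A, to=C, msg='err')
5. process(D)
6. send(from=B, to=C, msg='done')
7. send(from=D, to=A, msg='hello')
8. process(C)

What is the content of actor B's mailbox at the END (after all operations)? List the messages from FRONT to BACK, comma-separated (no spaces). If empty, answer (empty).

After 1 (process(B)): A:[] B:[] C:[] D:[]
After 2 (send(from=C, to=A, msg='ack')): A:[ack] B:[] C:[] D:[]
After 3 (send(from=D, to=B, msg='ok')): A:[ack] B:[ok] C:[] D:[]
After 4 (send(from=A, to=C, msg='err')): A:[ack] B:[ok] C:[err] D:[]
After 5 (process(D)): A:[ack] B:[ok] C:[err] D:[]
After 6 (send(from=B, to=C, msg='done')): A:[ack] B:[ok] C:[err,done] D:[]
After 7 (send(from=D, to=A, msg='hello')): A:[ack,hello] B:[ok] C:[err,done] D:[]
After 8 (process(C)): A:[ack,hello] B:[ok] C:[done] D:[]

Answer: ok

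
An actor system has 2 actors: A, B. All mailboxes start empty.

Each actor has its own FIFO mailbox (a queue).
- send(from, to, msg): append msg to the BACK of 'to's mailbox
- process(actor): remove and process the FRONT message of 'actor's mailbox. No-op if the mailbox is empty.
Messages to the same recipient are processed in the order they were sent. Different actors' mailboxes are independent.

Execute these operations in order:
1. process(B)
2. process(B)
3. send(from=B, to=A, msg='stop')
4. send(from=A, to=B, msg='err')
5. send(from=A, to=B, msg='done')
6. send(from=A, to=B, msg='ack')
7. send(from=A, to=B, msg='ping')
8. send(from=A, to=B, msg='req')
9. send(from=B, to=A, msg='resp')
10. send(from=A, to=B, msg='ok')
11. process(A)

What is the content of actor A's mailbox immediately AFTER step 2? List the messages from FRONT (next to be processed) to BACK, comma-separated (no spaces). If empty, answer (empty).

After 1 (process(B)): A:[] B:[]
After 2 (process(B)): A:[] B:[]

(empty)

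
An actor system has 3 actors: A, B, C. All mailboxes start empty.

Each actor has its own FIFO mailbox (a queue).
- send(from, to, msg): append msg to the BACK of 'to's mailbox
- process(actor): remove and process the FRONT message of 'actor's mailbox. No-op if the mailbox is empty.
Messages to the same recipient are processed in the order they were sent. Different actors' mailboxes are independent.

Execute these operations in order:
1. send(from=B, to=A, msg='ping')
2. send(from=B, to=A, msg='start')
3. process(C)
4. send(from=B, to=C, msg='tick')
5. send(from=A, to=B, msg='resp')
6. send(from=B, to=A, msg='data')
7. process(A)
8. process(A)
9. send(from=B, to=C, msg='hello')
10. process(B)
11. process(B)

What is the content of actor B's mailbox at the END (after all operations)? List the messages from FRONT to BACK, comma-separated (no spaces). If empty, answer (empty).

Answer: (empty)

Derivation:
After 1 (send(from=B, to=A, msg='ping')): A:[ping] B:[] C:[]
After 2 (send(from=B, to=A, msg='start')): A:[ping,start] B:[] C:[]
After 3 (process(C)): A:[ping,start] B:[] C:[]
After 4 (send(from=B, to=C, msg='tick')): A:[ping,start] B:[] C:[tick]
After 5 (send(from=A, to=B, msg='resp')): A:[ping,start] B:[resp] C:[tick]
After 6 (send(from=B, to=A, msg='data')): A:[ping,start,data] B:[resp] C:[tick]
After 7 (process(A)): A:[start,data] B:[resp] C:[tick]
After 8 (process(A)): A:[data] B:[resp] C:[tick]
After 9 (send(from=B, to=C, msg='hello')): A:[data] B:[resp] C:[tick,hello]
After 10 (process(B)): A:[data] B:[] C:[tick,hello]
After 11 (process(B)): A:[data] B:[] C:[tick,hello]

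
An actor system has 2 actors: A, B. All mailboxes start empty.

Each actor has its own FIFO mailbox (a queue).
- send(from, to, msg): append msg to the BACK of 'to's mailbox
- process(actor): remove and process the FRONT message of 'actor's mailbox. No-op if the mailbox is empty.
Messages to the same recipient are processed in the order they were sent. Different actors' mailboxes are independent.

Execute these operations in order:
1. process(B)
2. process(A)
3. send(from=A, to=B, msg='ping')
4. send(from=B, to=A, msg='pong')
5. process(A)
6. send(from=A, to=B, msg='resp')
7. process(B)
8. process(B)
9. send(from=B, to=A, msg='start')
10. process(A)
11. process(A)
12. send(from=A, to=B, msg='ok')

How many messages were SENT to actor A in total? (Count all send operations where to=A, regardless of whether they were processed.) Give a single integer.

Answer: 2

Derivation:
After 1 (process(B)): A:[] B:[]
After 2 (process(A)): A:[] B:[]
After 3 (send(from=A, to=B, msg='ping')): A:[] B:[ping]
After 4 (send(from=B, to=A, msg='pong')): A:[pong] B:[ping]
After 5 (process(A)): A:[] B:[ping]
After 6 (send(from=A, to=B, msg='resp')): A:[] B:[ping,resp]
After 7 (process(B)): A:[] B:[resp]
After 8 (process(B)): A:[] B:[]
After 9 (send(from=B, to=A, msg='start')): A:[start] B:[]
After 10 (process(A)): A:[] B:[]
After 11 (process(A)): A:[] B:[]
After 12 (send(from=A, to=B, msg='ok')): A:[] B:[ok]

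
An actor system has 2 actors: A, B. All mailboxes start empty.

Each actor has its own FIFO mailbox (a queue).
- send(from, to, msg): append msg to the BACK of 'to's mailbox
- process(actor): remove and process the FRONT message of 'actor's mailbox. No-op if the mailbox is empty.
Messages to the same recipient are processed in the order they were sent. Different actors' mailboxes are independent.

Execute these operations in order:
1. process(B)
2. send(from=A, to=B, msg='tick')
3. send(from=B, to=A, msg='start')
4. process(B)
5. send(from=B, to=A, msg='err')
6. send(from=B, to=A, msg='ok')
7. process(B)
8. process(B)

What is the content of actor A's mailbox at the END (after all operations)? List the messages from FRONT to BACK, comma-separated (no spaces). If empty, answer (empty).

After 1 (process(B)): A:[] B:[]
After 2 (send(from=A, to=B, msg='tick')): A:[] B:[tick]
After 3 (send(from=B, to=A, msg='start')): A:[start] B:[tick]
After 4 (process(B)): A:[start] B:[]
After 5 (send(from=B, to=A, msg='err')): A:[start,err] B:[]
After 6 (send(from=B, to=A, msg='ok')): A:[start,err,ok] B:[]
After 7 (process(B)): A:[start,err,ok] B:[]
After 8 (process(B)): A:[start,err,ok] B:[]

Answer: start,err,ok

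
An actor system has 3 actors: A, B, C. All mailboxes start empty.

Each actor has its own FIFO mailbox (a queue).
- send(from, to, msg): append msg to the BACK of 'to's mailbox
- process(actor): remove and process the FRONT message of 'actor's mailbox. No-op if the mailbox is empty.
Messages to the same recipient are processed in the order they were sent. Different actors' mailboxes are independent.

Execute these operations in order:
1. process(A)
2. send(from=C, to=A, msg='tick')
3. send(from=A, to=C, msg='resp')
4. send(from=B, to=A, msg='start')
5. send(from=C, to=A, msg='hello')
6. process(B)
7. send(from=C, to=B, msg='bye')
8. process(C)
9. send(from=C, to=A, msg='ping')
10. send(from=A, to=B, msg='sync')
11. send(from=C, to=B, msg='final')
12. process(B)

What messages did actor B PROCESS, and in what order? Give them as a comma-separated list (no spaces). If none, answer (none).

Answer: bye

Derivation:
After 1 (process(A)): A:[] B:[] C:[]
After 2 (send(from=C, to=A, msg='tick')): A:[tick] B:[] C:[]
After 3 (send(from=A, to=C, msg='resp')): A:[tick] B:[] C:[resp]
After 4 (send(from=B, to=A, msg='start')): A:[tick,start] B:[] C:[resp]
After 5 (send(from=C, to=A, msg='hello')): A:[tick,start,hello] B:[] C:[resp]
After 6 (process(B)): A:[tick,start,hello] B:[] C:[resp]
After 7 (send(from=C, to=B, msg='bye')): A:[tick,start,hello] B:[bye] C:[resp]
After 8 (process(C)): A:[tick,start,hello] B:[bye] C:[]
After 9 (send(from=C, to=A, msg='ping')): A:[tick,start,hello,ping] B:[bye] C:[]
After 10 (send(from=A, to=B, msg='sync')): A:[tick,start,hello,ping] B:[bye,sync] C:[]
After 11 (send(from=C, to=B, msg='final')): A:[tick,start,hello,ping] B:[bye,sync,final] C:[]
After 12 (process(B)): A:[tick,start,hello,ping] B:[sync,final] C:[]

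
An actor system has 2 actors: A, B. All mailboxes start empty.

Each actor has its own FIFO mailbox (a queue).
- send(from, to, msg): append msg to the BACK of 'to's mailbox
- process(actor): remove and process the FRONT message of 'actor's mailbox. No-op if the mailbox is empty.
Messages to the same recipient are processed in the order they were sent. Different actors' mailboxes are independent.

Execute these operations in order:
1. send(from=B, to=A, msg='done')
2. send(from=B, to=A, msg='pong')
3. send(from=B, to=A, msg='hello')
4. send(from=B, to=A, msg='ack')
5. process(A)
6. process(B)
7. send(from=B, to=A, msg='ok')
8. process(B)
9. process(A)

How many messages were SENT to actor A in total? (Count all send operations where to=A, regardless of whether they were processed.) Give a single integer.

Answer: 5

Derivation:
After 1 (send(from=B, to=A, msg='done')): A:[done] B:[]
After 2 (send(from=B, to=A, msg='pong')): A:[done,pong] B:[]
After 3 (send(from=B, to=A, msg='hello')): A:[done,pong,hello] B:[]
After 4 (send(from=B, to=A, msg='ack')): A:[done,pong,hello,ack] B:[]
After 5 (process(A)): A:[pong,hello,ack] B:[]
After 6 (process(B)): A:[pong,hello,ack] B:[]
After 7 (send(from=B, to=A, msg='ok')): A:[pong,hello,ack,ok] B:[]
After 8 (process(B)): A:[pong,hello,ack,ok] B:[]
After 9 (process(A)): A:[hello,ack,ok] B:[]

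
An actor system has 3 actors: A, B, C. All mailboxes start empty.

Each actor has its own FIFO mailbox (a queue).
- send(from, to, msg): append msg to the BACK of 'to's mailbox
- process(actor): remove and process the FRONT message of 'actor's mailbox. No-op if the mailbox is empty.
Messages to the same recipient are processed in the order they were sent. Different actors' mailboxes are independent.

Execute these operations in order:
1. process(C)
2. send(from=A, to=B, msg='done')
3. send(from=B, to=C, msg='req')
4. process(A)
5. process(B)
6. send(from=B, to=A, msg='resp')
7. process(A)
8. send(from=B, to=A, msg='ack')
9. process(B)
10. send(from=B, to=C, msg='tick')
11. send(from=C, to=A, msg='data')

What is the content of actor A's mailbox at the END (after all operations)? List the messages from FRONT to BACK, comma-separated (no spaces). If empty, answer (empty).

Answer: ack,data

Derivation:
After 1 (process(C)): A:[] B:[] C:[]
After 2 (send(from=A, to=B, msg='done')): A:[] B:[done] C:[]
After 3 (send(from=B, to=C, msg='req')): A:[] B:[done] C:[req]
After 4 (process(A)): A:[] B:[done] C:[req]
After 5 (process(B)): A:[] B:[] C:[req]
After 6 (send(from=B, to=A, msg='resp')): A:[resp] B:[] C:[req]
After 7 (process(A)): A:[] B:[] C:[req]
After 8 (send(from=B, to=A, msg='ack')): A:[ack] B:[] C:[req]
After 9 (process(B)): A:[ack] B:[] C:[req]
After 10 (send(from=B, to=C, msg='tick')): A:[ack] B:[] C:[req,tick]
After 11 (send(from=C, to=A, msg='data')): A:[ack,data] B:[] C:[req,tick]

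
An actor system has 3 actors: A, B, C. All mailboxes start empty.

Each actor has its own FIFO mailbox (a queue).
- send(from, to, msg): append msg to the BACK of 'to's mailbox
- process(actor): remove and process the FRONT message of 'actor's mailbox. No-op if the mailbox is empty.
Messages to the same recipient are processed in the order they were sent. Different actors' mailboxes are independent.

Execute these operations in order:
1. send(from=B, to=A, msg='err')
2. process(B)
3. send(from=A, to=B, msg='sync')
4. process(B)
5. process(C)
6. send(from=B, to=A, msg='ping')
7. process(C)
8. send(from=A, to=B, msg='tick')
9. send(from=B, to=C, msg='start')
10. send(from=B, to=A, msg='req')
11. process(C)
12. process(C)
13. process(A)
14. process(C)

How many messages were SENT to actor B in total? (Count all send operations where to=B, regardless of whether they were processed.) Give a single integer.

Answer: 2

Derivation:
After 1 (send(from=B, to=A, msg='err')): A:[err] B:[] C:[]
After 2 (process(B)): A:[err] B:[] C:[]
After 3 (send(from=A, to=B, msg='sync')): A:[err] B:[sync] C:[]
After 4 (process(B)): A:[err] B:[] C:[]
After 5 (process(C)): A:[err] B:[] C:[]
After 6 (send(from=B, to=A, msg='ping')): A:[err,ping] B:[] C:[]
After 7 (process(C)): A:[err,ping] B:[] C:[]
After 8 (send(from=A, to=B, msg='tick')): A:[err,ping] B:[tick] C:[]
After 9 (send(from=B, to=C, msg='start')): A:[err,ping] B:[tick] C:[start]
After 10 (send(from=B, to=A, msg='req')): A:[err,ping,req] B:[tick] C:[start]
After 11 (process(C)): A:[err,ping,req] B:[tick] C:[]
After 12 (process(C)): A:[err,ping,req] B:[tick] C:[]
After 13 (process(A)): A:[ping,req] B:[tick] C:[]
After 14 (process(C)): A:[ping,req] B:[tick] C:[]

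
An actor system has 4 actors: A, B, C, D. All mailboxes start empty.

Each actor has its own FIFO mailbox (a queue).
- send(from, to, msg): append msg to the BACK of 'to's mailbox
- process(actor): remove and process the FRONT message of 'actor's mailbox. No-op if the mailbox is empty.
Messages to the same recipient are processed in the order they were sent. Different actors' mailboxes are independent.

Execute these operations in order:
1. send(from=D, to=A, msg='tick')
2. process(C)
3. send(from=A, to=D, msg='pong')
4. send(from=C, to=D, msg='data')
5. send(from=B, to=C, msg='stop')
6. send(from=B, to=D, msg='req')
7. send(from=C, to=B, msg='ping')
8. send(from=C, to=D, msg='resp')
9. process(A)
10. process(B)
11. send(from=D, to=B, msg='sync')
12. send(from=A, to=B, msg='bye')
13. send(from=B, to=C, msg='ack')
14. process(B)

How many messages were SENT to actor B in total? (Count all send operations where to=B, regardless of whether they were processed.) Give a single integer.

Answer: 3

Derivation:
After 1 (send(from=D, to=A, msg='tick')): A:[tick] B:[] C:[] D:[]
After 2 (process(C)): A:[tick] B:[] C:[] D:[]
After 3 (send(from=A, to=D, msg='pong')): A:[tick] B:[] C:[] D:[pong]
After 4 (send(from=C, to=D, msg='data')): A:[tick] B:[] C:[] D:[pong,data]
After 5 (send(from=B, to=C, msg='stop')): A:[tick] B:[] C:[stop] D:[pong,data]
After 6 (send(from=B, to=D, msg='req')): A:[tick] B:[] C:[stop] D:[pong,data,req]
After 7 (send(from=C, to=B, msg='ping')): A:[tick] B:[ping] C:[stop] D:[pong,data,req]
After 8 (send(from=C, to=D, msg='resp')): A:[tick] B:[ping] C:[stop] D:[pong,data,req,resp]
After 9 (process(A)): A:[] B:[ping] C:[stop] D:[pong,data,req,resp]
After 10 (process(B)): A:[] B:[] C:[stop] D:[pong,data,req,resp]
After 11 (send(from=D, to=B, msg='sync')): A:[] B:[sync] C:[stop] D:[pong,data,req,resp]
After 12 (send(from=A, to=B, msg='bye')): A:[] B:[sync,bye] C:[stop] D:[pong,data,req,resp]
After 13 (send(from=B, to=C, msg='ack')): A:[] B:[sync,bye] C:[stop,ack] D:[pong,data,req,resp]
After 14 (process(B)): A:[] B:[bye] C:[stop,ack] D:[pong,data,req,resp]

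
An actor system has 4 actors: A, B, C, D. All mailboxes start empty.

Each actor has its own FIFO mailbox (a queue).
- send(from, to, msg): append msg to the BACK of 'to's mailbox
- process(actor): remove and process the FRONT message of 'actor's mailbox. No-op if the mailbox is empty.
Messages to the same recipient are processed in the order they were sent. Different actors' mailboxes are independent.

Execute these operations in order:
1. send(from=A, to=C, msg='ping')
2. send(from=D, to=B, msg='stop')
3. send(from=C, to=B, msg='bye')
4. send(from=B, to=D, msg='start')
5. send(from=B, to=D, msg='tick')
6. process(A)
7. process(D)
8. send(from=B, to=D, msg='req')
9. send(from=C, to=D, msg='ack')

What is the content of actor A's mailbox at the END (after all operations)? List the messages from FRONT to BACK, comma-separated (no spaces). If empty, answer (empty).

Answer: (empty)

Derivation:
After 1 (send(from=A, to=C, msg='ping')): A:[] B:[] C:[ping] D:[]
After 2 (send(from=D, to=B, msg='stop')): A:[] B:[stop] C:[ping] D:[]
After 3 (send(from=C, to=B, msg='bye')): A:[] B:[stop,bye] C:[ping] D:[]
After 4 (send(from=B, to=D, msg='start')): A:[] B:[stop,bye] C:[ping] D:[start]
After 5 (send(from=B, to=D, msg='tick')): A:[] B:[stop,bye] C:[ping] D:[start,tick]
After 6 (process(A)): A:[] B:[stop,bye] C:[ping] D:[start,tick]
After 7 (process(D)): A:[] B:[stop,bye] C:[ping] D:[tick]
After 8 (send(from=B, to=D, msg='req')): A:[] B:[stop,bye] C:[ping] D:[tick,req]
After 9 (send(from=C, to=D, msg='ack')): A:[] B:[stop,bye] C:[ping] D:[tick,req,ack]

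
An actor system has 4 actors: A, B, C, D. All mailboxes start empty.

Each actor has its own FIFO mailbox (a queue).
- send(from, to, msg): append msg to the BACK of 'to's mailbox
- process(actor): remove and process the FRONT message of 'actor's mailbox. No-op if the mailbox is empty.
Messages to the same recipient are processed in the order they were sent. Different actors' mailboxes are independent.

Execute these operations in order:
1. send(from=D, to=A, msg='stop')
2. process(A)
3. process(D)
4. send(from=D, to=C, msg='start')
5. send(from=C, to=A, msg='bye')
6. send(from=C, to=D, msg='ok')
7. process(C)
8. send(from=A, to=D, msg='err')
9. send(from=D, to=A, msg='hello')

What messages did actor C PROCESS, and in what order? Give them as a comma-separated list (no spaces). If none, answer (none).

After 1 (send(from=D, to=A, msg='stop')): A:[stop] B:[] C:[] D:[]
After 2 (process(A)): A:[] B:[] C:[] D:[]
After 3 (process(D)): A:[] B:[] C:[] D:[]
After 4 (send(from=D, to=C, msg='start')): A:[] B:[] C:[start] D:[]
After 5 (send(from=C, to=A, msg='bye')): A:[bye] B:[] C:[start] D:[]
After 6 (send(from=C, to=D, msg='ok')): A:[bye] B:[] C:[start] D:[ok]
After 7 (process(C)): A:[bye] B:[] C:[] D:[ok]
After 8 (send(from=A, to=D, msg='err')): A:[bye] B:[] C:[] D:[ok,err]
After 9 (send(from=D, to=A, msg='hello')): A:[bye,hello] B:[] C:[] D:[ok,err]

Answer: start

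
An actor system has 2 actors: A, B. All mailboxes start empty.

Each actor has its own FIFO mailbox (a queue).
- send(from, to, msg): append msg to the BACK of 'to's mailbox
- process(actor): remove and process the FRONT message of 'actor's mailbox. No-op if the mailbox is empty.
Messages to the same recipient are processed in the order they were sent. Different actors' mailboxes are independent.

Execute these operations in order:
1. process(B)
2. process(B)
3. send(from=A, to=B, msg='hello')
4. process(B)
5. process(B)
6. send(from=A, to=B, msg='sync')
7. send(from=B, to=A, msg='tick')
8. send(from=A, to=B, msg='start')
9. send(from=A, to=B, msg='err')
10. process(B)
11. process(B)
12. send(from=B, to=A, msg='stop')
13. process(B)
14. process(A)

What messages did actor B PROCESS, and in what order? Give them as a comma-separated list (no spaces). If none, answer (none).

Answer: hello,sync,start,err

Derivation:
After 1 (process(B)): A:[] B:[]
After 2 (process(B)): A:[] B:[]
After 3 (send(from=A, to=B, msg='hello')): A:[] B:[hello]
After 4 (process(B)): A:[] B:[]
After 5 (process(B)): A:[] B:[]
After 6 (send(from=A, to=B, msg='sync')): A:[] B:[sync]
After 7 (send(from=B, to=A, msg='tick')): A:[tick] B:[sync]
After 8 (send(from=A, to=B, msg='start')): A:[tick] B:[sync,start]
After 9 (send(from=A, to=B, msg='err')): A:[tick] B:[sync,start,err]
After 10 (process(B)): A:[tick] B:[start,err]
After 11 (process(B)): A:[tick] B:[err]
After 12 (send(from=B, to=A, msg='stop')): A:[tick,stop] B:[err]
After 13 (process(B)): A:[tick,stop] B:[]
After 14 (process(A)): A:[stop] B:[]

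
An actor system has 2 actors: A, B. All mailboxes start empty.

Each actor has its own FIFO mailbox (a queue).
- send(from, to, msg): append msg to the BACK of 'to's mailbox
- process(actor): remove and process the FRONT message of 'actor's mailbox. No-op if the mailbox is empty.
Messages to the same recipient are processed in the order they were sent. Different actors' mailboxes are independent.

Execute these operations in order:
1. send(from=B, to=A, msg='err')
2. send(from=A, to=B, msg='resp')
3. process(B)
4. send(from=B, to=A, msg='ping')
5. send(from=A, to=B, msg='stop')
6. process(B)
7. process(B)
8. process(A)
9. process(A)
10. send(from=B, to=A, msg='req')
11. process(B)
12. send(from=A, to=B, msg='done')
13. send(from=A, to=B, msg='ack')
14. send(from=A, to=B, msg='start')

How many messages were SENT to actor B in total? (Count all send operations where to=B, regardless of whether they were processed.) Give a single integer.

After 1 (send(from=B, to=A, msg='err')): A:[err] B:[]
After 2 (send(from=A, to=B, msg='resp')): A:[err] B:[resp]
After 3 (process(B)): A:[err] B:[]
After 4 (send(from=B, to=A, msg='ping')): A:[err,ping] B:[]
After 5 (send(from=A, to=B, msg='stop')): A:[err,ping] B:[stop]
After 6 (process(B)): A:[err,ping] B:[]
After 7 (process(B)): A:[err,ping] B:[]
After 8 (process(A)): A:[ping] B:[]
After 9 (process(A)): A:[] B:[]
After 10 (send(from=B, to=A, msg='req')): A:[req] B:[]
After 11 (process(B)): A:[req] B:[]
After 12 (send(from=A, to=B, msg='done')): A:[req] B:[done]
After 13 (send(from=A, to=B, msg='ack')): A:[req] B:[done,ack]
After 14 (send(from=A, to=B, msg='start')): A:[req] B:[done,ack,start]

Answer: 5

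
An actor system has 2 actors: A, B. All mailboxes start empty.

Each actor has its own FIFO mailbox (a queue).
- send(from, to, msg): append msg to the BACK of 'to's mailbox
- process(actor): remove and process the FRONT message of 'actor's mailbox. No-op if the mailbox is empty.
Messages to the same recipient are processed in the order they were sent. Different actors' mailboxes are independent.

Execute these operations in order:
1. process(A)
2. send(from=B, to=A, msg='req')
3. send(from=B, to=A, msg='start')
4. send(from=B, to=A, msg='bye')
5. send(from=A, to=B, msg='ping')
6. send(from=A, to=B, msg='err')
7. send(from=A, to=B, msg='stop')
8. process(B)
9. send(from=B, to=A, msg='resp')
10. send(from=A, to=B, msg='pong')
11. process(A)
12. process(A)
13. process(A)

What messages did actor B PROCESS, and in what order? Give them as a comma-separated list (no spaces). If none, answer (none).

Answer: ping

Derivation:
After 1 (process(A)): A:[] B:[]
After 2 (send(from=B, to=A, msg='req')): A:[req] B:[]
After 3 (send(from=B, to=A, msg='start')): A:[req,start] B:[]
After 4 (send(from=B, to=A, msg='bye')): A:[req,start,bye] B:[]
After 5 (send(from=A, to=B, msg='ping')): A:[req,start,bye] B:[ping]
After 6 (send(from=A, to=B, msg='err')): A:[req,start,bye] B:[ping,err]
After 7 (send(from=A, to=B, msg='stop')): A:[req,start,bye] B:[ping,err,stop]
After 8 (process(B)): A:[req,start,bye] B:[err,stop]
After 9 (send(from=B, to=A, msg='resp')): A:[req,start,bye,resp] B:[err,stop]
After 10 (send(from=A, to=B, msg='pong')): A:[req,start,bye,resp] B:[err,stop,pong]
After 11 (process(A)): A:[start,bye,resp] B:[err,stop,pong]
After 12 (process(A)): A:[bye,resp] B:[err,stop,pong]
After 13 (process(A)): A:[resp] B:[err,stop,pong]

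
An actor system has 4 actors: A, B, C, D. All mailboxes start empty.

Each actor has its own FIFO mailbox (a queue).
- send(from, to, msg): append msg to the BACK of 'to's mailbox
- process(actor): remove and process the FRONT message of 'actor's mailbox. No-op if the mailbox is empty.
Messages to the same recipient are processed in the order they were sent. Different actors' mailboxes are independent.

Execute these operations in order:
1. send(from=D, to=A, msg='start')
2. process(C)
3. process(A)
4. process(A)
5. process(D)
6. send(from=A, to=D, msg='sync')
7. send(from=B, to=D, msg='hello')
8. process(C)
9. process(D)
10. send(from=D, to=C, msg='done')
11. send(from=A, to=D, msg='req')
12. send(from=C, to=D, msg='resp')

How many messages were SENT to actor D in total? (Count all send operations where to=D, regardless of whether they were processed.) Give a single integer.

After 1 (send(from=D, to=A, msg='start')): A:[start] B:[] C:[] D:[]
After 2 (process(C)): A:[start] B:[] C:[] D:[]
After 3 (process(A)): A:[] B:[] C:[] D:[]
After 4 (process(A)): A:[] B:[] C:[] D:[]
After 5 (process(D)): A:[] B:[] C:[] D:[]
After 6 (send(from=A, to=D, msg='sync')): A:[] B:[] C:[] D:[sync]
After 7 (send(from=B, to=D, msg='hello')): A:[] B:[] C:[] D:[sync,hello]
After 8 (process(C)): A:[] B:[] C:[] D:[sync,hello]
After 9 (process(D)): A:[] B:[] C:[] D:[hello]
After 10 (send(from=D, to=C, msg='done')): A:[] B:[] C:[done] D:[hello]
After 11 (send(from=A, to=D, msg='req')): A:[] B:[] C:[done] D:[hello,req]
After 12 (send(from=C, to=D, msg='resp')): A:[] B:[] C:[done] D:[hello,req,resp]

Answer: 4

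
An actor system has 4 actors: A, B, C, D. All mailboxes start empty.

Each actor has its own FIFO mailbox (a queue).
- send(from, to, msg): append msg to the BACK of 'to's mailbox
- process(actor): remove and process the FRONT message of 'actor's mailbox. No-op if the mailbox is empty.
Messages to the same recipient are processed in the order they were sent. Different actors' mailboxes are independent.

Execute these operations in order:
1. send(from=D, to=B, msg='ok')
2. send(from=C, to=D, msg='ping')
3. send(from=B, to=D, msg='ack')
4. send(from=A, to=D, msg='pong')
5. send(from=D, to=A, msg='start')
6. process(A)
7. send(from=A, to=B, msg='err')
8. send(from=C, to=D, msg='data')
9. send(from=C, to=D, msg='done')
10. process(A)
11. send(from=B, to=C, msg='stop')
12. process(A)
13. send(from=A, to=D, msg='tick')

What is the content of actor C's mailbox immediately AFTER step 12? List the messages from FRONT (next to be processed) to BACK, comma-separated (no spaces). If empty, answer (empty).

After 1 (send(from=D, to=B, msg='ok')): A:[] B:[ok] C:[] D:[]
After 2 (send(from=C, to=D, msg='ping')): A:[] B:[ok] C:[] D:[ping]
After 3 (send(from=B, to=D, msg='ack')): A:[] B:[ok] C:[] D:[ping,ack]
After 4 (send(from=A, to=D, msg='pong')): A:[] B:[ok] C:[] D:[ping,ack,pong]
After 5 (send(from=D, to=A, msg='start')): A:[start] B:[ok] C:[] D:[ping,ack,pong]
After 6 (process(A)): A:[] B:[ok] C:[] D:[ping,ack,pong]
After 7 (send(from=A, to=B, msg='err')): A:[] B:[ok,err] C:[] D:[ping,ack,pong]
After 8 (send(from=C, to=D, msg='data')): A:[] B:[ok,err] C:[] D:[ping,ack,pong,data]
After 9 (send(from=C, to=D, msg='done')): A:[] B:[ok,err] C:[] D:[ping,ack,pong,data,done]
After 10 (process(A)): A:[] B:[ok,err] C:[] D:[ping,ack,pong,data,done]
After 11 (send(from=B, to=C, msg='stop')): A:[] B:[ok,err] C:[stop] D:[ping,ack,pong,data,done]
After 12 (process(A)): A:[] B:[ok,err] C:[stop] D:[ping,ack,pong,data,done]

stop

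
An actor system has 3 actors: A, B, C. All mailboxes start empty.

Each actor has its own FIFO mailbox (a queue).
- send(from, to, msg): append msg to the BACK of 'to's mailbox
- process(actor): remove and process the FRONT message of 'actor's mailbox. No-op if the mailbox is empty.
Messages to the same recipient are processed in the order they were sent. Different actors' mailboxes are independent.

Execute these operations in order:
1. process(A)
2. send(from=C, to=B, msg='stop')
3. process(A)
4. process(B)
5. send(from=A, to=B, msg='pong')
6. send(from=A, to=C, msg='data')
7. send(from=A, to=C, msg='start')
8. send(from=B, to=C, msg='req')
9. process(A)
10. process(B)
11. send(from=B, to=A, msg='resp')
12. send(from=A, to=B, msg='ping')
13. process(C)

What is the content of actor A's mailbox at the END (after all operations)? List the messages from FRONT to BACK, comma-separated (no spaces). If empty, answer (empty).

Answer: resp

Derivation:
After 1 (process(A)): A:[] B:[] C:[]
After 2 (send(from=C, to=B, msg='stop')): A:[] B:[stop] C:[]
After 3 (process(A)): A:[] B:[stop] C:[]
After 4 (process(B)): A:[] B:[] C:[]
After 5 (send(from=A, to=B, msg='pong')): A:[] B:[pong] C:[]
After 6 (send(from=A, to=C, msg='data')): A:[] B:[pong] C:[data]
After 7 (send(from=A, to=C, msg='start')): A:[] B:[pong] C:[data,start]
After 8 (send(from=B, to=C, msg='req')): A:[] B:[pong] C:[data,start,req]
After 9 (process(A)): A:[] B:[pong] C:[data,start,req]
After 10 (process(B)): A:[] B:[] C:[data,start,req]
After 11 (send(from=B, to=A, msg='resp')): A:[resp] B:[] C:[data,start,req]
After 12 (send(from=A, to=B, msg='ping')): A:[resp] B:[ping] C:[data,start,req]
After 13 (process(C)): A:[resp] B:[ping] C:[start,req]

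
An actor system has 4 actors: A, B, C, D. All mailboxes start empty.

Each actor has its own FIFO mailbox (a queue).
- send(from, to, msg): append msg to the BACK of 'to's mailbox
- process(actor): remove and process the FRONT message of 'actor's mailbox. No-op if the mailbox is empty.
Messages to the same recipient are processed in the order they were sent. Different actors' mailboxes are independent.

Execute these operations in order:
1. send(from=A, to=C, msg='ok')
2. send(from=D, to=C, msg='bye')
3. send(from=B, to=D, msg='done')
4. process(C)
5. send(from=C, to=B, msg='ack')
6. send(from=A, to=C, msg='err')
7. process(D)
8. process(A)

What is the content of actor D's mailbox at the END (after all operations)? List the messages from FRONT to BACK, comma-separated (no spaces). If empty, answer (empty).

After 1 (send(from=A, to=C, msg='ok')): A:[] B:[] C:[ok] D:[]
After 2 (send(from=D, to=C, msg='bye')): A:[] B:[] C:[ok,bye] D:[]
After 3 (send(from=B, to=D, msg='done')): A:[] B:[] C:[ok,bye] D:[done]
After 4 (process(C)): A:[] B:[] C:[bye] D:[done]
After 5 (send(from=C, to=B, msg='ack')): A:[] B:[ack] C:[bye] D:[done]
After 6 (send(from=A, to=C, msg='err')): A:[] B:[ack] C:[bye,err] D:[done]
After 7 (process(D)): A:[] B:[ack] C:[bye,err] D:[]
After 8 (process(A)): A:[] B:[ack] C:[bye,err] D:[]

Answer: (empty)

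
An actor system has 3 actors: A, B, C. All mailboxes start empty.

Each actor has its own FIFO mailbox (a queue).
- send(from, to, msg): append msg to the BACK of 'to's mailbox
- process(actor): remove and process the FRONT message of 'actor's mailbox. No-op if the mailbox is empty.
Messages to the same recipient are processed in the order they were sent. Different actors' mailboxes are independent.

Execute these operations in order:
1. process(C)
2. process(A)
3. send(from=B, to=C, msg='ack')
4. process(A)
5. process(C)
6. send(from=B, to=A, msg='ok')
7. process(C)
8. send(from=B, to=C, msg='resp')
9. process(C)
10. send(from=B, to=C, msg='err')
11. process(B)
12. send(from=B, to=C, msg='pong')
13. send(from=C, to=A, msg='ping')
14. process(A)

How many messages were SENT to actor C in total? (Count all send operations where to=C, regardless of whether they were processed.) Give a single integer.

After 1 (process(C)): A:[] B:[] C:[]
After 2 (process(A)): A:[] B:[] C:[]
After 3 (send(from=B, to=C, msg='ack')): A:[] B:[] C:[ack]
After 4 (process(A)): A:[] B:[] C:[ack]
After 5 (process(C)): A:[] B:[] C:[]
After 6 (send(from=B, to=A, msg='ok')): A:[ok] B:[] C:[]
After 7 (process(C)): A:[ok] B:[] C:[]
After 8 (send(from=B, to=C, msg='resp')): A:[ok] B:[] C:[resp]
After 9 (process(C)): A:[ok] B:[] C:[]
After 10 (send(from=B, to=C, msg='err')): A:[ok] B:[] C:[err]
After 11 (process(B)): A:[ok] B:[] C:[err]
After 12 (send(from=B, to=C, msg='pong')): A:[ok] B:[] C:[err,pong]
After 13 (send(from=C, to=A, msg='ping')): A:[ok,ping] B:[] C:[err,pong]
After 14 (process(A)): A:[ping] B:[] C:[err,pong]

Answer: 4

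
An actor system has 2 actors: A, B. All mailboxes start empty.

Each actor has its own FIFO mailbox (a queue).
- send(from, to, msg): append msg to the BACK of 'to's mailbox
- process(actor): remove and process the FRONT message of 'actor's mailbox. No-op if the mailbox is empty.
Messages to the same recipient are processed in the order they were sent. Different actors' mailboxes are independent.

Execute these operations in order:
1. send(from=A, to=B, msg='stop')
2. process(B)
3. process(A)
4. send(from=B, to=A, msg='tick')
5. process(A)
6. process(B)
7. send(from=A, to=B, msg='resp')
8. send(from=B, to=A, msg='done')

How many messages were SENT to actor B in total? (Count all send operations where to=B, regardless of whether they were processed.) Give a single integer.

After 1 (send(from=A, to=B, msg='stop')): A:[] B:[stop]
After 2 (process(B)): A:[] B:[]
After 3 (process(A)): A:[] B:[]
After 4 (send(from=B, to=A, msg='tick')): A:[tick] B:[]
After 5 (process(A)): A:[] B:[]
After 6 (process(B)): A:[] B:[]
After 7 (send(from=A, to=B, msg='resp')): A:[] B:[resp]
After 8 (send(from=B, to=A, msg='done')): A:[done] B:[resp]

Answer: 2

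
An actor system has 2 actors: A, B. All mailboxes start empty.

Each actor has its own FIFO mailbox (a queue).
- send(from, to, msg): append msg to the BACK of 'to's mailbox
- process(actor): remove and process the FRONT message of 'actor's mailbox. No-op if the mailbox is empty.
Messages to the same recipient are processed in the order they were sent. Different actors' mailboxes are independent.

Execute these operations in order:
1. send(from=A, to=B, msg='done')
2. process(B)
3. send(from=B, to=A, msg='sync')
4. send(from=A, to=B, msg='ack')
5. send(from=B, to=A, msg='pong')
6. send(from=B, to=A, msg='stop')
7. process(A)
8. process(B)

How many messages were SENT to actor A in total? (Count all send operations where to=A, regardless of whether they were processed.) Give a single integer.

Answer: 3

Derivation:
After 1 (send(from=A, to=B, msg='done')): A:[] B:[done]
After 2 (process(B)): A:[] B:[]
After 3 (send(from=B, to=A, msg='sync')): A:[sync] B:[]
After 4 (send(from=A, to=B, msg='ack')): A:[sync] B:[ack]
After 5 (send(from=B, to=A, msg='pong')): A:[sync,pong] B:[ack]
After 6 (send(from=B, to=A, msg='stop')): A:[sync,pong,stop] B:[ack]
After 7 (process(A)): A:[pong,stop] B:[ack]
After 8 (process(B)): A:[pong,stop] B:[]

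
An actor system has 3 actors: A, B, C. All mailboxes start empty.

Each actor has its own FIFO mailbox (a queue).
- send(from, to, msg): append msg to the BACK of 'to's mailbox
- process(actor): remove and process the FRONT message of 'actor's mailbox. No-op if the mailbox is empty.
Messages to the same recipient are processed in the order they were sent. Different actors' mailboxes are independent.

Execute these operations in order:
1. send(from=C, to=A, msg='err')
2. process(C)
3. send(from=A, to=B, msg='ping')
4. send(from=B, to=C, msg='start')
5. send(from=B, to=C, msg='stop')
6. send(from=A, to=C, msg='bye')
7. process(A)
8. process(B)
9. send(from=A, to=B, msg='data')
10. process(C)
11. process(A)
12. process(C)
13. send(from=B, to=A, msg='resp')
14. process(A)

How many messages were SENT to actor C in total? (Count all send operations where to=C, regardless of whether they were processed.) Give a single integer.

After 1 (send(from=C, to=A, msg='err')): A:[err] B:[] C:[]
After 2 (process(C)): A:[err] B:[] C:[]
After 3 (send(from=A, to=B, msg='ping')): A:[err] B:[ping] C:[]
After 4 (send(from=B, to=C, msg='start')): A:[err] B:[ping] C:[start]
After 5 (send(from=B, to=C, msg='stop')): A:[err] B:[ping] C:[start,stop]
After 6 (send(from=A, to=C, msg='bye')): A:[err] B:[ping] C:[start,stop,bye]
After 7 (process(A)): A:[] B:[ping] C:[start,stop,bye]
After 8 (process(B)): A:[] B:[] C:[start,stop,bye]
After 9 (send(from=A, to=B, msg='data')): A:[] B:[data] C:[start,stop,bye]
After 10 (process(C)): A:[] B:[data] C:[stop,bye]
After 11 (process(A)): A:[] B:[data] C:[stop,bye]
After 12 (process(C)): A:[] B:[data] C:[bye]
After 13 (send(from=B, to=A, msg='resp')): A:[resp] B:[data] C:[bye]
After 14 (process(A)): A:[] B:[data] C:[bye]

Answer: 3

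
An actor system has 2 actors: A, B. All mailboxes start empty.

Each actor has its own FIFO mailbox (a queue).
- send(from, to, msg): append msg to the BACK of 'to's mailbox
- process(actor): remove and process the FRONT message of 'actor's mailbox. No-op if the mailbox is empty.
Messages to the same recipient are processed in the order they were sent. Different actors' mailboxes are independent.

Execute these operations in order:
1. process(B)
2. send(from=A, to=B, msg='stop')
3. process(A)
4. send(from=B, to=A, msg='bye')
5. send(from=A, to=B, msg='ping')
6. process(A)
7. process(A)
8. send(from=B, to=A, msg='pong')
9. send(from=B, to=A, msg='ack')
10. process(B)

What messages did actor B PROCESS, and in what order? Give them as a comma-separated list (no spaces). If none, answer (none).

Answer: stop

Derivation:
After 1 (process(B)): A:[] B:[]
After 2 (send(from=A, to=B, msg='stop')): A:[] B:[stop]
After 3 (process(A)): A:[] B:[stop]
After 4 (send(from=B, to=A, msg='bye')): A:[bye] B:[stop]
After 5 (send(from=A, to=B, msg='ping')): A:[bye] B:[stop,ping]
After 6 (process(A)): A:[] B:[stop,ping]
After 7 (process(A)): A:[] B:[stop,ping]
After 8 (send(from=B, to=A, msg='pong')): A:[pong] B:[stop,ping]
After 9 (send(from=B, to=A, msg='ack')): A:[pong,ack] B:[stop,ping]
After 10 (process(B)): A:[pong,ack] B:[ping]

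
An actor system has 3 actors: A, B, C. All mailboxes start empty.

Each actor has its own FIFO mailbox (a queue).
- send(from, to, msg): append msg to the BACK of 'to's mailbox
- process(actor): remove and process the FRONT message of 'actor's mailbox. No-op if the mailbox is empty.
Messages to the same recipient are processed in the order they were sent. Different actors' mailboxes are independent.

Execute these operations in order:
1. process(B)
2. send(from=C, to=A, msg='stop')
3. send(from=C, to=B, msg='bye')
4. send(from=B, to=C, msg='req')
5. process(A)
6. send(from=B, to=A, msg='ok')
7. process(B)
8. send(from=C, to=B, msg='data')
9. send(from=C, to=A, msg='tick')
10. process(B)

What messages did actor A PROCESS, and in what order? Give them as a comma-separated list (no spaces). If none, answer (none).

After 1 (process(B)): A:[] B:[] C:[]
After 2 (send(from=C, to=A, msg='stop')): A:[stop] B:[] C:[]
After 3 (send(from=C, to=B, msg='bye')): A:[stop] B:[bye] C:[]
After 4 (send(from=B, to=C, msg='req')): A:[stop] B:[bye] C:[req]
After 5 (process(A)): A:[] B:[bye] C:[req]
After 6 (send(from=B, to=A, msg='ok')): A:[ok] B:[bye] C:[req]
After 7 (process(B)): A:[ok] B:[] C:[req]
After 8 (send(from=C, to=B, msg='data')): A:[ok] B:[data] C:[req]
After 9 (send(from=C, to=A, msg='tick')): A:[ok,tick] B:[data] C:[req]
After 10 (process(B)): A:[ok,tick] B:[] C:[req]

Answer: stop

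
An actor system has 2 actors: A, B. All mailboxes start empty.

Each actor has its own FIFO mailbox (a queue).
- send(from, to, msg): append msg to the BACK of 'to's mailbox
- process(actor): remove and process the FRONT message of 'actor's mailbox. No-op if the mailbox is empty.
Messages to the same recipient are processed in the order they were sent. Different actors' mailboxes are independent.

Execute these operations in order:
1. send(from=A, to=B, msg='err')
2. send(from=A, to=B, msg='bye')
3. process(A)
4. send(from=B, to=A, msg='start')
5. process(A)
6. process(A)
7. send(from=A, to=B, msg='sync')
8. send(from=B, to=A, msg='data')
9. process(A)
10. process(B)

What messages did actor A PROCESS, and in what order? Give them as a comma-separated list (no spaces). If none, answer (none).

Answer: start,data

Derivation:
After 1 (send(from=A, to=B, msg='err')): A:[] B:[err]
After 2 (send(from=A, to=B, msg='bye')): A:[] B:[err,bye]
After 3 (process(A)): A:[] B:[err,bye]
After 4 (send(from=B, to=A, msg='start')): A:[start] B:[err,bye]
After 5 (process(A)): A:[] B:[err,bye]
After 6 (process(A)): A:[] B:[err,bye]
After 7 (send(from=A, to=B, msg='sync')): A:[] B:[err,bye,sync]
After 8 (send(from=B, to=A, msg='data')): A:[data] B:[err,bye,sync]
After 9 (process(A)): A:[] B:[err,bye,sync]
After 10 (process(B)): A:[] B:[bye,sync]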